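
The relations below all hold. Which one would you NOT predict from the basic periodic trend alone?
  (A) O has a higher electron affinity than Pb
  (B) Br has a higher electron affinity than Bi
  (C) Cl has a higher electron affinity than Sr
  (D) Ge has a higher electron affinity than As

(D)

The general trend: electron affinity increases across a period and decreases down a group.
(A) O (period 2, group 16) vs Pb (period 6, group 14): the stated order agrees with the simple trend.
(B) Br (period 4, group 17) vs Bi (period 6, group 15): the stated order agrees with the simple trend.
(C) Cl (period 3, group 17) vs Sr (period 5, group 2): the stated order agrees with the simple trend.
(D) Ge (period 4, group 14) vs As (period 4, group 15): the stated order contradicts the simple trend.
The exception is (D): adding an electron to As's half-filled 4p³ is unfavourable, so Ge (4p²) has the more exothermic EA.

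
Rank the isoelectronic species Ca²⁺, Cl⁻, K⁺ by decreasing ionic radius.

All of these have 18 electrons, so size is governed by nuclear charge alone: the more protons, the stronger the pull on the same electron cloud, and the smaller the ion.
Nuclear charges: Ca²⁺ (Z=20), K⁺ (Z=19), Cl⁻ (Z=17).
Largest to smallest: Cl⁻ > K⁺ > Ca²⁺.

Cl⁻ > K⁺ > Ca²⁺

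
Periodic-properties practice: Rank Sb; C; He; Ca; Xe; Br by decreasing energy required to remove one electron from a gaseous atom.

He > Xe > Br > C > Sb > Ca

He is in period 1, group 18; C is in period 2, group 14; Ca is in period 4, group 2; Br is in period 4, group 17; Sb is in period 5, group 15; Xe is in period 5, group 18.
Across a period the outer electron is held more tightly (higher IE₁); down a group it sits in a higher shell, more shielded, and comes off more easily.
Here both period and group differ, so the two effects have to be weighed against each other.
Sb > Ca: period and group pull opposite ways; the across-period shift dominates (831 vs 590 kJ/mol).
C > Sb: the two effects oppose for this pair; the down-group effect wins (1086 vs 831 kJ/mol).
Br > C: the two effects oppose for this pair; the across-period effect wins (1140 vs 1086 kJ/mol).
Xe > Br: period and group pull opposite ways; the across-period shift dominates (1170 vs 1140 kJ/mol).
He > Xe: He sits above Xe in group 18, so the down-group effect alone puts He higher.
For reference (kJ/mol): He 2372, C 1086, Ca 590, Br 1140, Sb 831, Xe 1170.
So from highest to lowest: He > Xe > Br > C > Sb > Ca.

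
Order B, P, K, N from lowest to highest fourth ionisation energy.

P < K < N < B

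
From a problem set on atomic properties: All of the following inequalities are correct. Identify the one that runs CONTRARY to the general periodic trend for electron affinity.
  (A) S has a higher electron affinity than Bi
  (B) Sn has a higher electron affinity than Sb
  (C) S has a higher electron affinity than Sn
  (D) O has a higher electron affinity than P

(B)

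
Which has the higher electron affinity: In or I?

I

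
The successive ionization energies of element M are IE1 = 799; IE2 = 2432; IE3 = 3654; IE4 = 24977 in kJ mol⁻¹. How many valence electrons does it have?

Look for the largest jump between consecutive ionization energies: IE4/IE3 ≈ 6.8, far larger than any earlier ratio.
That jump marks the point where a core electron is being removed. So the atom has 3 valence electrons.

3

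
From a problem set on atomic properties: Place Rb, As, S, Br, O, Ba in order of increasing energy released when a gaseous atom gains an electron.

Ba < Rb < As < O < S < Br

O is in period 2, group 16; S is in period 3, group 16; As is in period 4, group 15; Br is in period 4, group 17; Rb is in period 5, group 1; Ba is in period 6, group 2.
Atoms with high Z_eff and room in the valence shell (especially the halogens) have the most exothermic electron affinities.
Neither a single period nor a single group — weigh both effects.
Rb > Ba: the two effects oppose for this pair; the down-group effect wins (47 vs 14 kJ/mol).
As > Rb: both effects reinforce here, so As is clearly the higher of the two.
O > As: relative to As, both the across-period and down-group shifts push O's electron affinity up.
S > O: this pair runs against the simple trend — see the exception note.
Br > S: the two effects oppose for this pair; the across-period effect wins (325 vs 200 kJ/mol).
Note the exception: S has a higher electron affinity than O, contrary to the simple trend — the compact 2p subshell of O repels the added electron more than S's larger 3p does.
For reference (kJ/mol): O 141, S 200, As 78, Br 325, Rb 47, Ba 14.
So from lowest to highest: Ba < Rb < As < O < S < Br.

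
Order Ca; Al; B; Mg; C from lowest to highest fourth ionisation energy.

IE_4 is the cost of taking one more electron from the +3 cation: Ca³⁺ is already 1 electron into the core; Al³⁺ is the bare [Ne] core; B³⁺ is the bare [He] core; Mg³⁺ is already 1 electron into the core; C³⁺ still has 1 valence electron.
Core electrons are held far more tightly than valence electrons, so Ca, Mg, Al and B top the IE_4 order.
The numbers (kJ/mol): Ca 6491, Al 11577, B 25026, Mg 10543, C 6223.
Overall IE_4 order: C < Ca < Mg < Al < B.

C < Ca < Mg < Al < B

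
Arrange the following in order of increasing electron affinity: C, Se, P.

P < C < Se

C is in period 2, group 14; P is in period 3, group 15; Se is in period 4, group 16.
Atoms with high Z_eff and room in the valence shell (especially the halogens) have the most exothermic electron affinities.
These sit on a diagonal, where the across-period and down-group effects partly cancel.
C > P: the two effects oppose for this pair; the down-group effect wins (122 vs 72 kJ/mol).
Se > C: the two effects oppose for this pair; the across-period effect wins (195 vs 122 kJ/mol).
For reference (kJ/mol): C 122, P 72, Se 195.
So from lowest to highest: P < C < Se.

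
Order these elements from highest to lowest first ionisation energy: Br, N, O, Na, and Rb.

N is in period 2, group 15; O is in period 2, group 16; Na is in period 3, group 1; Br is in period 4, group 17; Rb is in period 5, group 1.
IE₁ increases left→right with effective nuclear charge and decreases top→bottom as the valence shell moves farther out.
Here both period and group differ, so the two effects have to be weighed against each other.
Na > Rb: Na sits above Rb in group 1, so the down-group effect alone puts Na higher.
Br > Na: period and group pull opposite ways; the across-period shift dominates (1140 vs 496 kJ/mol).
O > Br: period and group pull opposite ways; the down-group shift dominates (1314 vs 1140 kJ/mol).
N > O: this pair runs against the simple trend — see the exception note.
Note the exception: N has a higher first ionization energy than O, contrary to the simple trend — pairing an electron in O's 2p⁴ costs repulsion energy, so O ionizes more easily than half-filled N (2p³).
Tabulated first ionization energy (kJ/mol): N 1402, O 1314, Na 496, Br 1140, Rb 403.
So from highest to lowest: N > O > Br > Na > Rb.

N, O, Br, Na, Rb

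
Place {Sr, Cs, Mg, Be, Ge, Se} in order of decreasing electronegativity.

EN rises left→right (higher Z_eff, smaller atoms) and falls top→bottom (larger, more shielded atoms).
Neither a single period nor a single group — weigh both effects.
Sr > Cs: relative to Cs, both the across-period and down-group shifts push Sr's electronegativity up.
Mg > Sr: Mg sits above Sr in group 2, so the down-group effect alone puts Mg higher.
Be > Mg: they share group 2; the group trend gives Be the larger value.
Ge > Be: period and group pull opposite ways; the across-period shift dominates (2.01 vs 1.57).
Se > Ge: Se lies to the right of Ge in period 4, so the across-period effect alone puts Se higher.
Tabulated electronegativity (Pauling): Be 1.57, Mg 1.31, Ge 2.01, Se 2.55, Sr 0.95, Cs 0.79.
So from highest to lowest: Se > Ge > Be > Mg > Sr > Cs.

Se, Ge, Be, Mg, Sr, Cs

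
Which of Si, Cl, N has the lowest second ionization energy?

Consider each +1 ion: Si⁺ still has 3 valence electrons; Cl⁺ still has 6 valence electrons; N⁺ still has 4 valence electrons.
All are still removing valence electrons, so compare the +1 ions as you would atoms: IE_2 generally rises across a period (higher Z_eff) and falls down a group (larger shell), subject to the usual subshell exceptions.
Valence configurations: Si⁺ [Ne]3s²3p¹, Cl⁺ [Ne]3s²3p⁴, N⁺ [He]2s²2p².
The numbers (kJ/mol): Si 1577, Cl 2298, N 2856.
Overall IE_2 order: Si < Cl < N.

Si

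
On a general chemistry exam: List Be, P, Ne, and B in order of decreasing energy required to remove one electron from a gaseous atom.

Ne > P > Be > B

Be is in period 2, group 2; B is in period 2, group 13; Ne is in period 2, group 18; P is in period 3, group 15.
IE₁ increases left→right with effective nuclear charge and decreases top→bottom as the valence shell moves farther out.
Neither a single period nor a single group — weigh both effects.
Be > B: this pair runs against the simple trend — see the exception note.
P > Be: the two effects oppose for this pair; the across-period effect wins (1012 vs 900 kJ/mol).
Ne > P: both effects reinforce here, so Ne is clearly the higher of the two.
Note the exception: Be has a higher first ionization energy than B, contrary to the simple trend — removing B's lone 2p electron is easier than breaking Be's filled 2s².
For reference (kJ/mol): Be 900, B 801, Ne 2081, P 1012.
So from highest to lowest: Ne > P > Be > B.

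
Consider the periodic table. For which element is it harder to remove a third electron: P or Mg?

Mg

IE_3 is the cost of taking one more electron from the +2 cation: P²⁺ still has 3 valence electrons; Mg²⁺ is the bare [Ne] core.
Core electrons are held far more tightly than valence electrons, so Mg tops the IE_3 order.
Approximate IE_3 values (kJ/mol): P 2914, Mg 7733.
Overall IE_3 order: P < Mg.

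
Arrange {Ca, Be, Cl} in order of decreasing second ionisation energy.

Cl, Be, Ca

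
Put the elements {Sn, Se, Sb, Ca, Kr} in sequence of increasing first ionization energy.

Ca < Sn < Sb < Se < Kr

Ca is in period 4, group 2; Se is in period 4, group 16; Kr is in period 4, group 18; Sn is in period 5, group 14; Sb is in period 5, group 15.
Across a period the outer electron is held more tightly (higher IE₁); down a group it sits in a higher shell, more shielded, and comes off more easily.
Neither a single period nor a single group — weigh both effects.
Sn > Ca: the two effects oppose for this pair; the across-period effect wins (709 vs 590 kJ/mol).
Sb > Sn: both are in period 5; the period trend gives Sb the larger value.
Se > Sb: both effects reinforce here, so Se is clearly the higher of the two.
Kr > Se: Kr lies to the right of Se in period 4, so the across-period effect alone puts Kr higher.
Approximate values (kJ/mol): Ca 590, Se 941, Kr 1351, Sn 709, Sb 831.
So from lowest to highest: Ca < Sn < Sb < Se < Kr.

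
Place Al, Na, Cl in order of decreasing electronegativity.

Electronegativity increases across a period and decreases down a group, tracking effective nuclear charge and atomic size.
All lie in period 3, so electronegativity increases left to right.
So from highest to lowest: Cl > Al > Na.

Cl > Al > Na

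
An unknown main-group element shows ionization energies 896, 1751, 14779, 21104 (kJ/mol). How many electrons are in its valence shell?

Look for the largest jump between consecutive ionization energies: IE3/IE2 ≈ 8.4, far larger than any earlier ratio.
That jump marks the point where a core electron is being removed. So the atom has 2 valence electrons.

2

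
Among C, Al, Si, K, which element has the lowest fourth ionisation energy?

After 3 electrons have been removed, what remains? C³⁺ still has 1 valence electron; Al³⁺ is the bare [Ne] core; Si³⁺ still has 1 valence electron; K³⁺ is already 2 electrons into the core.
Usually core removal costs more than valence removal, but here the competition is close: a tightly held n=2 valence electron can cost more to remove than an n=3 core electron, so the actual values have to decide it.
Valence configurations: C³⁺ [He]2s¹, Si³⁺ [Ne]3s¹.
Tabulated IE_4 (kJ/mol): C 6223, Al 11577, Si 4356, K 5877.
So the fourth ionization energies run Si < K < C < Al.

Si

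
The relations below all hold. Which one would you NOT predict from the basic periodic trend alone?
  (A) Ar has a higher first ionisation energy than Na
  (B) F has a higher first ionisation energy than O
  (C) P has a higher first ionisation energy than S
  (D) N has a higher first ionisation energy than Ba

The general trend: first ionisation energy increases across a period and decreases down a group.
(A) Ar (period 3, group 18) vs Na (period 3, group 1): the stated order agrees with the simple trend.
(B) F (period 2, group 17) vs O (period 2, group 16): the stated order agrees with the simple trend.
(C) P (period 3, group 15) vs S (period 3, group 16): the stated order contradicts the simple trend.
(D) N (period 2, group 15) vs Ba (period 6, group 2): the stated order agrees with the simple trend.
The exception is (C): S (3p⁴) ionizes more easily than half-filled P (3p³) because the paired 3p electron in S is pushed out by e⁻–e⁻ repulsion.

(C)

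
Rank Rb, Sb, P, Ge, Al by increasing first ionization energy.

Al is in period 3, group 13; P is in period 3, group 15; Ge is in period 4, group 14; Rb is in period 5, group 1; Sb is in period 5, group 15.
IE₁ increases left→right with effective nuclear charge and decreases top→bottom as the valence shell moves farther out.
Neither a single period nor a single group — weigh both effects.
Al > Rb: relative to Rb, both the across-period and down-group shifts push Al's first ionization energy up.
Ge > Al: the two effects oppose for this pair; the across-period effect wins (762 vs 578 kJ/mol).
Sb > Ge: period and group pull opposite ways; the across-period shift dominates (831 vs 762 kJ/mol).
P > Sb: P sits above Sb in group 15, so the down-group effect alone puts P higher.
Tabulated first ionization energy (kJ/mol): Al 578, P 1012, Ge 762, Rb 403, Sb 831.
So from lowest to highest: Rb < Al < Ge < Sb < P.

Rb < Al < Ge < Sb < P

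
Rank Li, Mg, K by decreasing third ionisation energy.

IE_3 is the cost of taking one more electron from the +2 cation: Li²⁺ is already 1 electron into the core; Mg²⁺ is the bare [Ne] core; K²⁺ is already 1 electron into the core.
All of these are removing an electron from a noble-gas core or deeper; the smaller core (lower principal quantum number) is held far more tightly, and within a period the higher nuclear charge binds the same core more tightly.
Approximate IE_3 values (kJ/mol): Li 11815, Mg 7733, K 4420.
So the third ionization energies run K < Mg < Li.

Li, Mg, K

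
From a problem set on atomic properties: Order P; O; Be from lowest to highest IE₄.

P, O, Be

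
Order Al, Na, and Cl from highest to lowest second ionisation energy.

Na > Cl > Al

The second ionization energy removes an electron from the +1 ion. For each element: Al⁺ still has 2 valence electrons; Na⁺ is the bare [Ne] core; Cl⁺ still has 6 valence electrons.
Breaking into a closed-shell core is much more expensive than removing a leftover valence electron — Na has the largest IE_2 here.
Valence configurations: Al⁺ [Ne]3s², Cl⁺ [Ne]3s²3p⁴.
The numbers (kJ/mol): Al 1817, Na 4562, Cl 2298.
Hence IE_2: Al < Cl < Na.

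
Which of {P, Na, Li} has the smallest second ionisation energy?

P

Consider each +1 ion: P⁺ still has 4 valence electrons; Na⁺ is the bare [Ne] core; Li⁺ is the bare [He] core.
Breaking into a closed-shell core is much more expensive than removing a leftover valence electron — Na and Li have the largest IE_2 here.
Approximate IE_2 values (kJ/mol): P 1907, Na 4562, Li 7298.
Putting it together, IE_2: P < Na < Li.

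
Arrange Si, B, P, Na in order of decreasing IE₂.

IE_2 is the cost of taking one more electron from the +1 cation: Si⁺ still has 3 valence electrons; B⁺ still has 2 valence electrons; P⁺ still has 4 valence electrons; Na⁺ is the bare [Ne] core.
Pulling an electron out of a noble-gas core costs far more than removing a remaining valence electron, so Na sits at the high end of IE_2.
Valence configurations: Si⁺ [Ne]3s²3p¹, B⁺ [He]2s², P⁺ [Ne]3s²3p².
Approximate IE_2 values (kJ/mol): Si 1577, B 2427, P 1907, Na 4562.
Overall IE_2 order: Si < P < B < Na.

Na > B > P > Si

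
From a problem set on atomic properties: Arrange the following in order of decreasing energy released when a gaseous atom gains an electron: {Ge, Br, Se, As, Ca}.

Br, Se, Ge, As, Ca

Ca is in period 4, group 2; Ge is in period 4, group 14; As is in period 4, group 15; Se is in period 4, group 16; Br is in period 4, group 17.
EA tends to increase across a period and decrease down a group, though the pattern is less regular than for IE or radius.
All lie in period 4; the across-period trend (electron affinity increases left to right) applies, with the exception below.
Note the exception: Ge has a higher electron affinity than As, contrary to the simple trend — adding an electron to As's half-filled 4p³ is unfavourable, so Ge (4p²) has the more exothermic EA.
Approximate values (kJ/mol): Ca 2, Ge 119, As 78, Se 195, Br 325.
So from highest to lowest: Br > Se > Ge > As > Ca.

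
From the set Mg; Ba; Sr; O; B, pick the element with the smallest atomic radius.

B is in period 2, group 13; O is in period 2, group 16; Mg is in period 3, group 2; Sr is in period 5, group 2; Ba is in period 6, group 2.
Atomic radius shrinks across a period as nuclear charge pulls the same shell inward, and grows down a group as new shells are added.
Neither a single period nor a single group — weigh both effects.
B > O: both are in period 2; the period trend gives B the larger value.
Mg > B: relative to B, both the across-period and down-group shifts push Mg's atomic radius up.
Sr > Mg: they share group 2; the group trend gives Sr the larger value.
Ba > Sr: Ba sits below Sr in group 2, so the down-group effect alone puts Ba larger.
Tabulated atomic radius (pm): B 85, O 63, Mg 139, Sr 185, Ba 196.
The smallest atomic radius among these belongs to O.

O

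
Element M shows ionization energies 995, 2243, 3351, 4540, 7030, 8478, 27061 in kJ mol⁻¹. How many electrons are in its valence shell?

6

Look for the largest jump between consecutive ionization energies: IE7/IE6 ≈ 3.2, far larger than any earlier ratio.
That jump marks the point where a core electron is being removed. So the atom has 6 valence electrons.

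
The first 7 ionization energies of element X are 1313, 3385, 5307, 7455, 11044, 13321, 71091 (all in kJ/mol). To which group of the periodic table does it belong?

Look for the largest jump between consecutive ionization energies: IE7/IE6 ≈ 5.3, far larger than any earlier ratio.
That jump marks the point where a core electron is being removed. So the atom has 6 valence electrons.
A main-group element with 6 valence electrons is in group 16.

Group 16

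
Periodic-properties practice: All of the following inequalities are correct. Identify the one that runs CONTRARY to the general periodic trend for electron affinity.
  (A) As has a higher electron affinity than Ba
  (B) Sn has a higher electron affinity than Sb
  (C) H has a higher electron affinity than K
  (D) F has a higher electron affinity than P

The general trend: electron affinity increases across a period and decreases down a group.
(A) As (period 4, group 15) vs Ba (period 6, group 2): the stated order agrees with the simple trend.
(B) Sn (period 5, group 14) vs Sb (period 5, group 15): the stated order contradicts the simple trend.
(C) H (period 1, group 1) vs K (period 4, group 1): the stated order agrees with the simple trend.
(D) F (period 2, group 17) vs P (period 3, group 15): the stated order agrees with the simple trend.
The exception is (B): adding an electron to Sb's half-filled 5p³ is unfavourable, so Sn has the more exothermic EA.

(B)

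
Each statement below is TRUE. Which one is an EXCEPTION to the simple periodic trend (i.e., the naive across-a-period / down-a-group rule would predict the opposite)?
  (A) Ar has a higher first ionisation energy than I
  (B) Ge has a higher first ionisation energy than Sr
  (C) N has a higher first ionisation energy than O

The general trend: first ionisation energy increases across a period and decreases down a group.
(A) Ar (period 3, group 18) vs I (period 5, group 17): the stated order agrees with the simple trend.
(B) Ge (period 4, group 14) vs Sr (period 5, group 2): the stated order agrees with the simple trend.
(C) N (period 2, group 15) vs O (period 2, group 16): the stated order contradicts the simple trend.
The exception is (C): pairing an electron in O's 2p⁴ costs repulsion energy, so O ionizes more easily than half-filled N (2p³).

(C)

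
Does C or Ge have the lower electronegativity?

Electronegativity increases across a period and decreases down a group, tracking effective nuclear charge and atomic size.
All are in group 14, so electronegativity increases up the group.
So Ge has the lower electronegativity (Ge < C).

Ge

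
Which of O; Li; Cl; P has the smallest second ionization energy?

P

IE_2 is the cost of taking one more electron from the +1 cation: O⁺ still has 5 valence electrons; Li⁺ is the bare [He] core; Cl⁺ still has 6 valence electrons; P⁺ still has 4 valence electrons.
Breaking into a closed-shell core is much more expensive than removing a leftover valence electron — Li has the largest IE_2 here.
Valence configurations: O⁺ [He]2s²2p³, Cl⁺ [Ne]3s²3p⁴, P⁺ [Ne]3s²3p².
Approximate IE_2 values (kJ/mol): O 3388, Li 7298, Cl 2298, P 1907.
Overall IE_2 order: P < Cl < O < Li.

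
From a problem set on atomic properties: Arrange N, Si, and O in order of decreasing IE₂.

IE_2 is the cost of taking one more electron from the +1 cation: N⁺ still has 4 valence electrons; Si⁺ still has 3 valence electrons; O⁺ still has 5 valence electrons.
All are still removing valence electrons, so compare the +1 ions as you would atoms: IE_2 generally rises across a period (higher Z_eff) and falls down a group (larger shell), subject to the usual subshell exceptions.
Valence configurations: N⁺ [He]2s²2p², Si⁺ [Ne]3s²3p¹, O⁺ [He]2s²2p³.
Tabulated IE_2 (kJ/mol): N 2856, Si 1577, O 3388.
Hence IE_2: Si < N < O.

O > N > Si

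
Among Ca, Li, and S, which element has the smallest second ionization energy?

After 1 electron has been removed, what remains? Ca⁺ still has 1 valence electron; Li⁺ is the bare [He] core; S⁺ still has 5 valence electrons.
Breaking into a closed-shell core is much more expensive than removing a leftover valence electron — Li has the largest IE_2 here.
Valence configurations: Ca⁺ [Ar]4s¹, S⁺ [Ne]3s²3p³.
Approximate IE_2 values (kJ/mol): Ca 1145, Li 7298, S 2252.
Hence IE_2: Ca < S < Li.

Ca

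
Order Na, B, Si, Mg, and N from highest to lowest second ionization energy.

Na > N > B > Si > Mg

The second ionization energy removes an electron from the +1 ion. For each element: Na⁺ is the bare [Ne] core; B⁺ still has 2 valence electrons; Si⁺ still has 3 valence electrons; Mg⁺ still has 1 valence electron; N⁺ still has 4 valence electrons.
Core electrons are held far more tightly than valence electrons, so Na tops the IE_2 order.
Valence configurations: B⁺ [He]2s², Si⁺ [Ne]3s²3p¹, Mg⁺ [Ne]3s¹, N⁺ [He]2s²2p².
Approximate IE_2 values (kJ/mol): Na 4562, B 2427, Si 1577, Mg 1451, N 2856.
Overall IE_2 order: Mg < Si < B < N < Na.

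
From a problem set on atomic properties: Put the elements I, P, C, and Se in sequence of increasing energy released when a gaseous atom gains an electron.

P < C < Se < I

C is in period 2, group 14; P is in period 3, group 15; Se is in period 4, group 16; I is in period 5, group 17.
Atoms with high Z_eff and room in the valence shell (especially the halogens) have the most exothermic electron affinities.
A diagonal step moves right (one effect) and down (the opposite effect) at once.
C > P: the two effects oppose for this pair; the down-group effect wins (122 vs 72 kJ/mol).
Se > C: period and group pull opposite ways; the across-period shift dominates (195 vs 122 kJ/mol).
I > Se: period and group pull opposite ways; the across-period shift dominates (295 vs 195 kJ/mol).
Approximate values (kJ/mol): C 122, P 72, Se 195, I 295.
So from lowest to highest: P < C < Se < I.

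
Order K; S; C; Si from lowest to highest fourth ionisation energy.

IE_4 is the cost of taking one more electron from the +3 cation: K³⁺ is already 2 electrons into the core; S³⁺ still has 3 valence electrons; C³⁺ still has 1 valence electron; Si³⁺ still has 1 valence electron.
Usually core removal costs more than valence removal, but here the competition is close: a tightly held n=2 valence electron can cost more to remove than an n=3 core electron, so the actual values have to decide it.
Valence configurations: S³⁺ [Ne]3s²3p¹, C³⁺ [He]2s¹, Si³⁺ [Ne]3s¹.
The numbers (kJ/mol): K 5877, S 4556, C 6223, Si 4356.
Overall IE_4 order: Si < S < K < C.

Si, S, K, C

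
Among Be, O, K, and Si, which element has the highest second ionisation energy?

O

IE_2 is the cost of taking one more electron from the +1 cation: Be⁺ still has 1 valence electron; O⁺ still has 5 valence electrons; K⁺ is the bare [Ar] core; Si⁺ still has 3 valence electrons.
Usually core removal costs more than valence removal, but here the competition is close: a tightly held n=2 valence electron can cost more to remove than an n=3 core electron, so the actual values have to decide it.
Valence configurations: Be⁺ [He]2s¹, O⁺ [He]2s²2p³, Si⁺ [Ne]3s²3p¹.
Approximate IE_2 values (kJ/mol): Be 1757, O 3388, K 3052, Si 1577.
Hence IE_2: Si < Be < K < O.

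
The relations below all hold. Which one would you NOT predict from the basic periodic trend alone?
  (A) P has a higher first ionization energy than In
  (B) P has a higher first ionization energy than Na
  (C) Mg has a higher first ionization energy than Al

(C)

The general trend: first ionization energy increases across a period and decreases down a group.
(A) P (period 3, group 15) vs In (period 5, group 13): the stated order agrees with the simple trend.
(B) P (period 3, group 15) vs Na (period 3, group 1): the stated order agrees with the simple trend.
(C) Mg (period 3, group 2) vs Al (period 3, group 13): the stated order contradicts the simple trend.
The exception is (C): Al's single 3p electron is easier to remove than one from Mg's filled 3s².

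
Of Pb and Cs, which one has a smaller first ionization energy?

Cs is in period 6, group 1; Pb is in period 6, group 14.
Across a period the outer electron is held more tightly (higher IE₁); down a group it sits in a higher shell, more shielded, and comes off more easily.
All lie in period 6, so first ionization energy increases left to right.
So Cs has the smaller first ionization energy (Cs < Pb).

Cs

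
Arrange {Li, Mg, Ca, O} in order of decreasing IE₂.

Li > O > Mg > Ca

Consider each +1 ion: Li⁺ is the bare [He] core; Mg⁺ still has 1 valence electron; Ca⁺ still has 1 valence electron; O⁺ still has 5 valence electrons.
Core electrons are held far more tightly than valence electrons, so Li tops the IE_2 order.
Valence configurations: Mg⁺ [Ne]3s¹, Ca⁺ [Ar]4s¹, O⁺ [He]2s²2p³.
Tabulated IE_2 (kJ/mol): Li 7298, Mg 1451, Ca 1145, O 3388.
Overall IE_2 order: Ca < Mg < O < Li.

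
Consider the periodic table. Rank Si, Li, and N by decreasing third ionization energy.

IE_3 is the cost of taking one more electron from the +2 cation: Si²⁺ still has 2 valence electrons; Li²⁺ is already 1 electron into the core; N²⁺ still has 3 valence electrons.
Breaking into a closed-shell core is much more expensive than removing a leftover valence electron — Li has the largest IE_3 here.
Valence configurations: Si²⁺ [Ne]3s², N²⁺ [He]2s²2p¹.
Approximate IE_3 values (kJ/mol): Si 3232, Li 11815, N 4578.
Overall IE_3 order: Si < N < Li.

Li > N > Si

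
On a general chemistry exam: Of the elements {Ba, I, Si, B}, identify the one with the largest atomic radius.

Ba

B is in period 2, group 13; Si is in period 3, group 14; I is in period 5, group 17; Ba is in period 6, group 2.
Atomic radius shrinks across a period as nuclear charge pulls the same shell inward, and grows down a group as new shells are added.
These span different periods and groups, so the two trends combine.
Si > B: the two effects oppose for this pair; the down-group effect wins (116 vs 85 pm).
I > Si: period and group pull opposite ways; the down-group shift dominates (133 vs 116 pm).
Ba > I: relative to I, both the across-period and down-group shifts push Ba's atomic radius up.
Tabulated atomic radius (pm): B 85, Si 116, I 133, Ba 196.
The largest atomic radius among these belongs to Ba.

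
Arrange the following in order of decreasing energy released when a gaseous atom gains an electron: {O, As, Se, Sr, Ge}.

EA tends to increase across a period and decrease down a group, though the pattern is less regular than for IE or radius.
Neither a single period nor a single group — weigh both effects.
As > Sr: relative to Sr, both the across-period and down-group shifts push As's electron affinity up.
Ge > As: this pair runs against the simple trend — see the exception note.
O > Ge: relative to Ge, both the across-period and down-group shifts push O's electron affinity up.
Se > O: this pair runs against the simple trend — see the exception note.
Note the exception: Ge has a higher electron affinity than As, contrary to the simple trend — adding an electron to As's half-filled 4p³ is unfavourable, so Ge (4p²) has the more exothermic EA.
Note the exception: Se has a higher electron affinity than O, contrary to the simple trend — O's compact 2p subshell gives strong electron–electron repulsion on the added electron.
For reference (kJ/mol): O 141, Ge 119, As 78, Se 195, Sr 5.
So from highest to lowest: Se > O > Ge > As > Sr.

Se, O, Ge, As, Sr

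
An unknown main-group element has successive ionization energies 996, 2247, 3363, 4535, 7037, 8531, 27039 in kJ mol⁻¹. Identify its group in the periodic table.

Look for the largest jump between consecutive ionization energies: IE7/IE6 ≈ 3.2, far larger than any earlier ratio.
That jump marks the point where a core electron is being removed. So the atom has 6 valence electrons.
A main-group element with 6 valence electrons is in group 16.

Group 16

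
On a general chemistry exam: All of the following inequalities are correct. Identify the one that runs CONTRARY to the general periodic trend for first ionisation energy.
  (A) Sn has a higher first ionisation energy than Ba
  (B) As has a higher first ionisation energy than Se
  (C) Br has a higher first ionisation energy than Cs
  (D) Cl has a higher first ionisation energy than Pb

The general trend: first ionisation energy increases across a period and decreases down a group.
(A) Sn (period 5, group 14) vs Ba (period 6, group 2): the stated order agrees with the simple trend.
(B) As (period 4, group 15) vs Se (period 4, group 16): the stated order contradicts the simple trend.
(C) Br (period 4, group 17) vs Cs (period 6, group 1): the stated order agrees with the simple trend.
(D) Cl (period 3, group 17) vs Pb (period 6, group 14): the stated order agrees with the simple trend.
The exception is (B): Se (4p⁴) ionizes more easily than half-filled As (4p³).

(B)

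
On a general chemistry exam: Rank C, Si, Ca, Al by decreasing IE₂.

The second ionization energy removes an electron from the +1 ion. For each element: C⁺ still has 3 valence electrons; Si⁺ still has 3 valence electrons; Ca⁺ still has 1 valence electron; Al⁺ still has 2 valence electrons.
All are still removing valence electrons, so compare the +1 ions as you would atoms: IE_2 generally rises across a period (higher Z_eff) and falls down a group (larger shell), subject to the usual subshell exceptions.
Valence configurations: C⁺ [He]2s²2p¹, Si⁺ [Ne]3s²3p¹, Ca⁺ [Ar]4s¹, Al⁺ [Ne]3s².
Si⁺ loses a lone 3p electron whereas Al⁺ must break into a filled 3s² pair, so IE_2(Al) > IE_2(Si) even though Si has the higher nuclear charge.
Tabulated IE_2 (kJ/mol): C 2353, Si 1577, Ca 1145, Al 1817.
Overall IE_2 order: Ca < Si < Al < C.

C > Al > Si > Ca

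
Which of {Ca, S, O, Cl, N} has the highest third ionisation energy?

O

Consider each +2 ion: Ca²⁺ is the bare [Ar] core; S²⁺ still has 4 valence electrons; O²⁺ still has 4 valence electrons; Cl²⁺ still has 5 valence electrons; N²⁺ still has 3 valence electrons.
Usually core removal costs more than valence removal, but here the competition is close: a tightly held n=2 valence electron can cost more to remove than an n=3 core electron, so the actual values have to decide it.
Valence configurations: S²⁺ [Ne]3s²3p², O²⁺ [He]2s²2p², Cl²⁺ [Ne]3s²3p³, N²⁺ [He]2s²2p¹.
Tabulated IE_3 (kJ/mol): Ca 4912, S 3357, O 5300, Cl 3822, N 4578.
So the third ionization energies run S < Cl < N < Ca < O.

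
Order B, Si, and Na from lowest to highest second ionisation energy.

Consider each +1 ion: B⁺ still has 2 valence electrons; Si⁺ still has 3 valence electrons; Na⁺ is the bare [Ne] core.
Core electrons are held far more tightly than valence electrons, so Na tops the IE_2 order.
Valence configurations: B⁺ [He]2s², Si⁺ [Ne]3s²3p¹.
Tabulated IE_2 (kJ/mol): B 2427, Si 1577, Na 4562.
Hence IE_2: Si < B < Na.

Si, B, Na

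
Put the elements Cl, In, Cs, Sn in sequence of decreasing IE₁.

Cl > Sn > In > Cs

Across a period the outer electron is held more tightly (higher IE₁); down a group it sits in a higher shell, more shielded, and comes off more easily.
These span different periods and groups, so the two trends combine.
In > Cs: relative to Cs, both the across-period and down-group shifts push In's first ionization energy up.
Sn > In: both are in period 5; the period trend gives Sn the larger value.
Cl > Sn: both effects reinforce here, so Cl is clearly the higher of the two.
Tabulated first ionization energy (kJ/mol): Cl 1251, In 558, Sn 709, Cs 376.
So from highest to lowest: Cl > Sn > In > Cs.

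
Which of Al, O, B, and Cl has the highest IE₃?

O

Consider each +2 ion: Al²⁺ still has 1 valence electron; O²⁺ still has 4 valence electrons; B²⁺ still has 1 valence electron; Cl²⁺ still has 5 valence electrons.
All are still removing valence electrons, so compare the +2 ions as you would atoms: IE_3 generally rises across a period (higher Z_eff) and falls down a group (larger shell), subject to the usual subshell exceptions.
Valence configurations: Al²⁺ [Ne]3s¹, O²⁺ [He]2s²2p², B²⁺ [He]2s¹, Cl²⁺ [Ne]3s²3p³.
Tabulated IE_3 (kJ/mol): Al 2745, O 5300, B 3660, Cl 3822.
Overall IE_3 order: Al < B < Cl < O.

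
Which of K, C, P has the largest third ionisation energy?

C

IE_3 is the cost of taking one more electron from the +2 cation: K²⁺ is already 1 electron into the core; C²⁺ still has 2 valence electrons; P²⁺ still has 3 valence electrons.
Usually core removal costs more than valence removal, but here the competition is close: a tightly held n=2 valence electron can cost more to remove than an n=3 core electron, so the actual values have to decide it.
Valence configurations: C²⁺ [He]2s², P²⁺ [Ne]3s²3p¹.
The numbers (kJ/mol): K 4420, C 4620, P 2914.
Hence IE_3: P < K < C.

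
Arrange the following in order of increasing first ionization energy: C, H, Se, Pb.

Pb, Se, C, H

H is in period 1, group 1; C is in period 2, group 14; Se is in period 4, group 16; Pb is in period 6, group 14.
Removing the outermost electron gets harder across a period and easier down a group.
These span different periods and groups, so the two trends combine.
Se > Pb: both effects reinforce here, so Se is clearly the higher of the two.
C > Se: period and group pull opposite ways; the down-group shift dominates (1086 vs 941 kJ/mol).
H > C: the two effects oppose for this pair; the down-group effect wins (1312 vs 1086 kJ/mol).
Approximate values (kJ/mol): H 1312, C 1086, Se 941, Pb 716.
So from lowest to highest: Pb < Se < C < H.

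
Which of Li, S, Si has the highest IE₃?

Li

The third ionization energy removes an electron from the +2 ion. For each element: Li²⁺ is already 1 electron into the core; S²⁺ still has 4 valence electrons; Si²⁺ still has 2 valence electrons.
Breaking into a closed-shell core is much more expensive than removing a leftover valence electron — Li has the largest IE_3 here.
Valence configurations: S²⁺ [Ne]3s²3p², Si²⁺ [Ne]3s².
The numbers (kJ/mol): Li 11815, S 3357, Si 3232.
Putting it together, IE_3: Si < S < Li.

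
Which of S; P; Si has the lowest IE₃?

P

The third ionization energy removes an electron from the +2 ion. For each element: S²⁺ still has 4 valence electrons; P²⁺ still has 3 valence electrons; Si²⁺ still has 2 valence electrons.
All are still removing valence electrons, so compare the +2 ions as you would atoms: IE_3 generally rises across a period (higher Z_eff) and falls down a group (larger shell), subject to the usual subshell exceptions.
Valence configurations: S²⁺ [Ne]3s²3p², P²⁺ [Ne]3s²3p¹, Si²⁺ [Ne]3s².
P²⁺ loses a lone 3p electron whereas Si²⁺ must break into a filled 3s² pair, so IE_3(Si) > IE_3(P) even though P has the higher nuclear charge.
Tabulated IE_3 (kJ/mol): S 3357, P 2914, Si 3232.
Putting it together, IE_3: P < Si < S.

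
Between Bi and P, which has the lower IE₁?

P is in period 3, group 15; Bi is in period 6, group 15.
First ionization energy rises across a period (greater Z_eff holds electrons more tightly) and falls down a group (valence electrons are farther from the nucleus).
All are in group 15, so first ionization energy increases up the group.
So Bi has the lower IE₁ (Bi < P).

Bi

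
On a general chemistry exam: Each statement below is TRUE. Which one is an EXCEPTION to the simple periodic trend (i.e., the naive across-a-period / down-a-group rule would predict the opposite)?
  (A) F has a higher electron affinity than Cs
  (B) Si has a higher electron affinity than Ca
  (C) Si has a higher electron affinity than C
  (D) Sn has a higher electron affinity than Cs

The general trend: electron affinity increases across a period and decreases down a group.
(A) F (period 2, group 17) vs Cs (period 6, group 1): the stated order agrees with the simple trend.
(B) Si (period 3, group 14) vs Ca (period 4, group 2): the stated order agrees with the simple trend.
(C) Si (period 3, group 14) vs C (period 2, group 14): the stated order contradicts the simple trend.
(D) Sn (period 5, group 14) vs Cs (period 6, group 1): the stated order agrees with the simple trend.
The exception is (C): Si's larger, more diffuse 3p orbitals accept an added electron slightly more readily than C's compact 2p.

(C)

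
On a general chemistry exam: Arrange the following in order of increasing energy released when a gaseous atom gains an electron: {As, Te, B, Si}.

B < As < Si < Te

B is in period 2, group 13; Si is in period 3, group 14; As is in period 4, group 15; Te is in period 5, group 16.
Atoms with high Z_eff and room in the valence shell (especially the halogens) have the most exothermic electron affinities.
A diagonal step moves right (one effect) and down (the opposite effect) at once.
As > B: period and group pull opposite ways; the across-period shift dominates (78 vs 27 kJ/mol).
Si > As: the two effects oppose for this pair; the down-group effect wins (134 vs 78 kJ/mol).
Te > Si: the two effects oppose for this pair; the across-period effect wins (190 vs 134 kJ/mol).
Tabulated electron affinity (kJ/mol): B 27, Si 134, As 78, Te 190.
So from lowest to highest: B < As < Si < Te.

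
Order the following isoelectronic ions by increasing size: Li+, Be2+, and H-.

All of these have 2 electrons, so size is governed by nuclear charge alone: the more protons, the stronger the pull on the same electron cloud, and the smaller the ion.
Nuclear charges: Be2+ (Z=4), Li+ (Z=3), H- (Z=1).
Smallest to largest: Be2+ < Li+ < H-.

Be2+, Li+, H-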